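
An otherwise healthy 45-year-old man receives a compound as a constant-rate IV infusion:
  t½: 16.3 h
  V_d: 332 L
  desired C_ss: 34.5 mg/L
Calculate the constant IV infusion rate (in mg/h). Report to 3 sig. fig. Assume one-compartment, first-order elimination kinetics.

k = ln2 / t½ = 0.693147 / 16.3 = 0.04252 h⁻¹
CL = k × Vd = 0.04252 × 332 = 14.12 L/h
At steady state, infusion rate R₀ = Css × CL = 34.5 × 14.12 = 487.1 mg/h

487 mg/h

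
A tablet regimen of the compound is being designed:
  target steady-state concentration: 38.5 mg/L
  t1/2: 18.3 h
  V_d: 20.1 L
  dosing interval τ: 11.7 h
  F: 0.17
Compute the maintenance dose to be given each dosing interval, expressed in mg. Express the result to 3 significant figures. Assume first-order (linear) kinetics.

k = ln2 / t½ = 0.693147 / 18.3 = 0.03788 h⁻¹
CL = k × Vd = 0.03788 × 20.1 = 0.7614 L/h
At steady state, F × (Dose/τ) = Css × CL.
Dose = Css × CL × τ / F = 38.5 × 0.7614 × 11.7 / 0.17 = 2017 mg

2020 mg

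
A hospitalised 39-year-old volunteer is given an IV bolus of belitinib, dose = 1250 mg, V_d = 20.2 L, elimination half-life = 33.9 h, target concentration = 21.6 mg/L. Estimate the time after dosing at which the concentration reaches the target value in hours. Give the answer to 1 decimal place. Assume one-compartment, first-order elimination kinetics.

51.5 h

C₀ = Dose / Vd = 1250 / 20.2 = 61.88 mg/L
k = ln2 / t½ = 0.693147 / 33.9 = 0.02045 h⁻¹
t = ln(C₀ / C) / k = ln(61.88 / 21.6) / 0.02045
  = ln(2.865) / 0.02045 = 1.053 / 0.02045 = 51.49 h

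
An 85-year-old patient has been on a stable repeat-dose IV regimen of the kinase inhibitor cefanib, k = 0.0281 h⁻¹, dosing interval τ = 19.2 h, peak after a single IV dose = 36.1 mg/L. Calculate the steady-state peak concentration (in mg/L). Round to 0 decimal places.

87 mg/L

e^(−kτ) = e^(−0.02810 × 19.2) = 0.5830
Accumulation ratio R = 1 / (1 − e^(−kτ)) = 1 / (1 − 0.5830) = 2.398
Steady-state peak = C₀ × R = 36.1 × 2.398 = 86.57 mg/L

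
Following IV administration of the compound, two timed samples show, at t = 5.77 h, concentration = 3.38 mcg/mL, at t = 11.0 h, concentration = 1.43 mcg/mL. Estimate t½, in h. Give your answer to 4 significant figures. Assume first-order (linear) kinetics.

4.214 h

k = ln(C₁/C₂) / (t₂ − t₁) = ln(3.38/1.43) / (11.0 − 5.77)
  = 0.8602 / 5.230 = 0.1645 h⁻¹
t½ = ln2 / k = 0.693147 / 0.1645 = 4.214 h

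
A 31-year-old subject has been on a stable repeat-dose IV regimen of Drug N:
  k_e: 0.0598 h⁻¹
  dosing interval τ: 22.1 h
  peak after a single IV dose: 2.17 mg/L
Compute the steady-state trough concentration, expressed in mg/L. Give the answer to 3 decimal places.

e^(−kτ) = e^(−0.05980 × 22.1) = 0.2667
Accumulation ratio R = 1 / (1 − e^(−kτ)) = 1 / (1 − 0.2667) = 1.364
Steady-state trough = C₀ × R × e^(−kτ) = 2.17 × 1.364 × 0.2667 = 0.7894 mg/L

0.789 mg/L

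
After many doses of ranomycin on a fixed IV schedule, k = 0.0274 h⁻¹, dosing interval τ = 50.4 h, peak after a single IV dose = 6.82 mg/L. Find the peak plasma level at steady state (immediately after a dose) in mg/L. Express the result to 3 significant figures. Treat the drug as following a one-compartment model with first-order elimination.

e^(−kτ) = e^(−0.02740 × 50.4) = 0.2513
Accumulation ratio R = 1 / (1 − e^(−kτ)) = 1 / (1 − 0.2513) = 1.336
Steady-state peak = C₀ × R = 6.82 × 1.336 = 9.112 mg/L

9.11 mg/L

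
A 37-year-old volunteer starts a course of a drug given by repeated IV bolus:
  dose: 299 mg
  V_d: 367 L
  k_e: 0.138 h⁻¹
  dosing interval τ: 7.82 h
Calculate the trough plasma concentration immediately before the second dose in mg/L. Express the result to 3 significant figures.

0.277 mg/L

C₀ per dose = Dose / Vd = 299 / 367 = 0.8147 mg/L
Fraction remaining after one interval: r = e^(−kτ) = e^(−0.1380 × 7.82) = 0.3399
Before dose 2, 1 dose has been given (aged 1τ).
C_trough = C₀ × r = 0.8147 × 0.3399 = 0.2769 mg/L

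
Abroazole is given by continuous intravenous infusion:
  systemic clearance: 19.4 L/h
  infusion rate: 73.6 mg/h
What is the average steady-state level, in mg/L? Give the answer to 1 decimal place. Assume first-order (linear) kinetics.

At steady state Css = R₀ / CL = 73.6 / 19.40 = 3.794 mg/L

3.8 mg/L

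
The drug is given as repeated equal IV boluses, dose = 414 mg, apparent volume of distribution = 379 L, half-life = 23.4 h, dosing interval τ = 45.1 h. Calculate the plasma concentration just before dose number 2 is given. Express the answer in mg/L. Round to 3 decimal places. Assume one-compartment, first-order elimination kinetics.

C₀ per dose = Dose / Vd = 414 / 379 = 1.092 mg/L
k = ln2 / t½ = 0.693147 / 23.4 = 0.02962 h⁻¹
Fraction remaining after one interval: r = e^(−kτ) = e^(−0.02962 × 45.1) = 0.2629
Before dose 2, 1 dose has been given (aged 1τ).
C_trough = C₀ × r = 1.092 × 0.2629 = 0.2871 mg/L

0.287 mg/L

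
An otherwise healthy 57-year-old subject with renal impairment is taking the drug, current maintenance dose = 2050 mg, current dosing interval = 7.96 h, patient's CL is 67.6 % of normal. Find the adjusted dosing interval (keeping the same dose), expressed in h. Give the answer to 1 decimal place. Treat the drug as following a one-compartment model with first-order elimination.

To keep the same average steady-state level, dosing rate must scale with clearance.
CL ratio = 67.6 / 100 = 0.6760
New interval (same dose) = 7.96 / 0.6760 = 11.78 h

11.8 h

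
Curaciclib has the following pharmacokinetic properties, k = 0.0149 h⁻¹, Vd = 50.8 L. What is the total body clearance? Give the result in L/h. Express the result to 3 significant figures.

CL = k × Vd = 0.0149 × 50.8 = 0.7569 L/h

0.757 L/h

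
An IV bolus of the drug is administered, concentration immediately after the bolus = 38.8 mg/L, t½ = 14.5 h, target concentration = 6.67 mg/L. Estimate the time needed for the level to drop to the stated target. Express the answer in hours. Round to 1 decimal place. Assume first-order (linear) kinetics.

k = ln2 / t½ = 0.693147 / 14.5 = 0.04780 h⁻¹
t = ln(C₀ / C) / k = ln(38.80 / 6.67) / 0.04780
  = ln(5.817) / 0.04780 = 1.761 / 0.04780 = 36.84 h

36.8 h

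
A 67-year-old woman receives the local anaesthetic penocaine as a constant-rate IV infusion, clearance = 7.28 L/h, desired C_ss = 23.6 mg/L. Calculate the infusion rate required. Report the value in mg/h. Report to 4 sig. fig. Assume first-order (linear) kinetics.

At steady state, infusion rate R₀ = Css × CL = 23.6 × 7.280 = 171.8 mg/h

171.8 mg/h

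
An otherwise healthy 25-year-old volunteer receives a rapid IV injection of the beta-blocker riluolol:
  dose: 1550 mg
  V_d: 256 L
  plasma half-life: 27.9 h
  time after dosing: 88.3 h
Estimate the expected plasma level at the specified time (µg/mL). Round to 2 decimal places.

0.68 µg/mL

C₀ = Dose / Vd = 1550 / 256 = 6.055 mg/L
k = ln2 / t½ = 0.693147 / 27.9 = 0.02484 h⁻¹
C = C₀ · e^(−k·t) = 6.055 × e^(−0.02484 × 88.3)
  = 6.055 × 0.1115 = 0.6751 mg/L
(0.6751 mg/L = 0.6751 µg/mL)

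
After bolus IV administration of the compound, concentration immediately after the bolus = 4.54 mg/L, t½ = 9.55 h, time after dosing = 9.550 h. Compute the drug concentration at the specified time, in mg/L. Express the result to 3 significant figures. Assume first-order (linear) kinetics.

k = ln2 / t½ = 0.693147 / 9.55 = 0.07258 h⁻¹
t / t½ = 9.550 / 9.55 = 1 half-lives
C = C₀ × (1/2)^1 = 4.540 × 0.5000 = 2.270 mg/L

2.27 mg/L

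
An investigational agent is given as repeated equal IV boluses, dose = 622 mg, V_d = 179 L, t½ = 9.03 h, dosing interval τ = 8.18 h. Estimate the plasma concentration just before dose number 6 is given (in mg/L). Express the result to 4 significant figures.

3.805 mg/L

C₀ per dose = Dose / Vd = 622 / 179 = 3.475 mg/L
k = ln2 / t½ = 0.693147 / 9.03 = 0.07676 h⁻¹
Fraction remaining after one interval: r = e^(−kτ) = e^(−0.07676 × 8.18) = 0.5337
Before dose 6, 5 doses have been given (aged 1τ, 2τ, 3τ, 4τ, 5τ).
C_trough = C₀ × (r + r² + … + r^5) = C₀ × r(1−r^5)/(1−r)
        = 3.475 × 0.5337 × (1 − 0.04330) / (1 − 0.5337) = 3.805 mg/L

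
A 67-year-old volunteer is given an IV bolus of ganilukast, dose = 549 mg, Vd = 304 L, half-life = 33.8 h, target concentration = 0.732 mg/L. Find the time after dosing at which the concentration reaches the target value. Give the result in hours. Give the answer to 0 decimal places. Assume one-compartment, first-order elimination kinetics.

C₀ = Dose / Vd = 549.0 / 304 = 1.806 mg/L
k = ln2 / t½ = 0.693147 / 33.8 = 0.02051 h⁻¹
t = ln(C₀ / C) / k = ln(1.806 / 0.732) / 0.02051
  = ln(2.467) / 0.02051 = 0.9030 / 0.02051 = 44.03 h

44 h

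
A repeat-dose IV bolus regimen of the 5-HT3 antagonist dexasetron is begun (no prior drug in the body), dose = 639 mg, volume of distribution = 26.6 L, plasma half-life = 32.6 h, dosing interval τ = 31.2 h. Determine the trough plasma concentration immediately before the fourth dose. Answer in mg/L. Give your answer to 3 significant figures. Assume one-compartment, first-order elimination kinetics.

22.0 mg/L

C₀ per dose = Dose / Vd = 639 / 26.6 = 24.02 mg/L
k = ln2 / t½ = 0.693147 / 32.6 = 0.02126 h⁻¹
Fraction remaining after one interval: r = e^(−kτ) = e^(−0.02126 × 31.2) = 0.5151
Before dose 4, 3 doses have been given (aged 1τ, 2τ, 3τ).
C_trough = C₀ × (r + r² + … + r^3) = C₀ × r(1−r^3)/(1−r)
        = 24.02 × 0.5151 × (1 − 0.1367) / (1 − 0.5151) = 22.03 mg/L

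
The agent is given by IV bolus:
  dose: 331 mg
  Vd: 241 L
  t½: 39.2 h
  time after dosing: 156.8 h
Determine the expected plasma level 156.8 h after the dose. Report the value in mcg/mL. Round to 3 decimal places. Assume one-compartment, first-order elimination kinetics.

C₀ = Dose / Vd = 331.0 / 241 = 1.373 mg/L
k = ln2 / t½ = 0.693147 / 39.2 = 0.01768 h⁻¹
t / t½ = 156.8 / 39.2 = 4 half-lives
C = C₀ × (1/2)^4 = 1.373 × 0.06250 = 0.08581 mg/L
(0.08581 mg/L = 0.08581 mcg/mL)

0.086 mcg/mL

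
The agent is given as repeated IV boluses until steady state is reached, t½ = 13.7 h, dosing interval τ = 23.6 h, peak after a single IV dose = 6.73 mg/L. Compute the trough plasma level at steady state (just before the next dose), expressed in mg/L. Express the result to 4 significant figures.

2.926 mg/L

k = ln2 / t½ = 0.693147 / 13.7 = 0.05059 h⁻¹
e^(−kτ) = e^(−0.05059 × 23.6) = 0.3030
Accumulation ratio R = 1 / (1 − e^(−kτ)) = 1 / (1 − 0.3030) = 1.435
Steady-state trough = C₀ × R × e^(−kτ) = 6.73 × 1.435 × 0.3030 = 2.926 mg/L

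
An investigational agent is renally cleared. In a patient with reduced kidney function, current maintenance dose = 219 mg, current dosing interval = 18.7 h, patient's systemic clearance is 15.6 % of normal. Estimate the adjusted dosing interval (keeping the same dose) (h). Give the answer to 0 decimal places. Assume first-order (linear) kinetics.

To keep the same average steady-state level, dosing rate must scale with clearance.
CL ratio = 15.6 / 100 = 0.1560
New interval (same dose) = 18.7 / 0.1560 = 119.9 h

120 h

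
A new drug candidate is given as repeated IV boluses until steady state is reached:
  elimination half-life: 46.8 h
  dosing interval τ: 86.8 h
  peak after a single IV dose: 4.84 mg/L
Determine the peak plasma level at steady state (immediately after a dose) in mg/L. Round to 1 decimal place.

6.7 mg/L

k = ln2 / t½ = 0.693147 / 46.8 = 0.01481 h⁻¹
e^(−kτ) = e^(−0.01481 × 86.8) = 0.2765
Accumulation ratio R = 1 / (1 − e^(−kτ)) = 1 / (1 − 0.2765) = 1.382
Steady-state peak = C₀ × R = 4.84 × 1.382 = 6.689 mg/L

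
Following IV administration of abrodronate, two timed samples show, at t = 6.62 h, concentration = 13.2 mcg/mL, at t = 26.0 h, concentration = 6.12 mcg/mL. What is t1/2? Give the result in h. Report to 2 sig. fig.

17 h

k = ln(C₁/C₂) / (t₂ − t₁) = ln(13.2/6.12) / (26.0 − 6.62)
  = 0.7687 / 19.38 = 0.03966 h⁻¹
t½ = ln2 / k = 0.693147 / 0.03966 = 17.48 h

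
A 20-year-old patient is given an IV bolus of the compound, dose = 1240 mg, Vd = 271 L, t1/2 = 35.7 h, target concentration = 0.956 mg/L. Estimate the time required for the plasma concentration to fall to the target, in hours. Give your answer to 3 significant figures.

C₀ = Dose / Vd = 1240 / 271 = 4.576 mg/L
k = ln2 / t½ = 0.693147 / 35.7 = 0.01942 h⁻¹
t = ln(C₀ / C) / k = ln(4.576 / 0.956) / 0.01942
  = ln(4.787) / 0.01942 = 1.566 / 0.01942 = 80.64 h

80.6 h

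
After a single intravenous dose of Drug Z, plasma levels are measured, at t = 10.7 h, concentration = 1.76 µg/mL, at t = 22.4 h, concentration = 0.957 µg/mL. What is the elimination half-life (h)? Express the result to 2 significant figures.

13 h

k = ln(C₁/C₂) / (t₂ − t₁) = ln(1.76/0.957) / (22.4 − 10.7)
  = 0.6093 / 11.70 = 0.05208 h⁻¹
t½ = ln2 / k = 0.693147 / 0.05208 = 13.31 h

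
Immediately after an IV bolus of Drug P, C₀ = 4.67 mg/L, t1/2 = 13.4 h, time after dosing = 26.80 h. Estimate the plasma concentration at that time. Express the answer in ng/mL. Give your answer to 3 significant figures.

k = ln2 / t½ = 0.693147 / 13.4 = 0.05173 h⁻¹
t / t½ = 26.80 / 13.4 = 2 half-lives
C = C₀ × (1/2)^2 = 4.670 × 0.2500 = 1.168 mg/L
Convert: 1.168 mg/L × 1000 = 1168 ng/mL

1170 ng/mL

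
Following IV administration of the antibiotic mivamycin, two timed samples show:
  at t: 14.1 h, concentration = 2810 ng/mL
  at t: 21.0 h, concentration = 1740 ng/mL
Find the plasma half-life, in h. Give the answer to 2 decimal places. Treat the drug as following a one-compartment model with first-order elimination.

9.98 h

k = ln(C₁/C₂) / (t₂ − t₁) = ln(2810/1740) / (21.0 − 14.1)
  = 0.4793 / 6.900 = 0.06946 h⁻¹
t½ = ln2 / k = 0.693147 / 0.06946 = 9.979 h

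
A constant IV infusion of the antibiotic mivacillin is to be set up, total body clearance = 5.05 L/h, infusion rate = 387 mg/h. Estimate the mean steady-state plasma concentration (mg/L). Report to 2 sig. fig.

At steady state Css = R₀ / CL = 387 / 5.050 = 76.63 mg/L

77 mg/L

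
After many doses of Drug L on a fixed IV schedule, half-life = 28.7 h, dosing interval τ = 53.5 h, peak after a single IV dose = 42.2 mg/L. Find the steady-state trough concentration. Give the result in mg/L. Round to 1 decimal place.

16.0 mg/L

k = ln2 / t½ = 0.693147 / 28.7 = 0.02415 h⁻¹
e^(−kτ) = e^(−0.02415 × 53.5) = 0.2747
Accumulation ratio R = 1 / (1 − e^(−kτ)) = 1 / (1 − 0.2747) = 1.379
Steady-state trough = C₀ × R × e^(−kτ) = 42.2 × 1.379 × 0.2747 = 15.99 mg/L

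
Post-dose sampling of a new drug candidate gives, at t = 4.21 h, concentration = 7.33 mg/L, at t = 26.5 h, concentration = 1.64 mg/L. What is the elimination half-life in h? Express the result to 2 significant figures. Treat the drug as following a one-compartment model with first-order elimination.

10 h

k = ln(C₁/C₂) / (t₂ − t₁) = ln(7.33/1.64) / (26.5 − 4.21)
  = 1.497 / 22.29 = 0.06716 h⁻¹
t½ = ln2 / k = 0.693147 / 0.06716 = 10.32 h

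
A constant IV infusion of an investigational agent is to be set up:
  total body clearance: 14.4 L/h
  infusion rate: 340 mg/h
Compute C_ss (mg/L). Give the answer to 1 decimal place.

At steady state Css = R₀ / CL = 340 / 14.40 = 23.61 mg/L

23.6 mg/L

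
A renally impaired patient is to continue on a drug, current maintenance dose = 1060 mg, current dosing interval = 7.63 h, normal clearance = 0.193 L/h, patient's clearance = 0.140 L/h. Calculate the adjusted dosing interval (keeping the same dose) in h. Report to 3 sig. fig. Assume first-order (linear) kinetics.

To keep the same average steady-state level, dosing rate must scale with clearance.
CL ratio = 0.140 / 0.193 = 0.7254
New interval (same dose) = 7.63 / 0.7254 = 10.52 h

10.5 h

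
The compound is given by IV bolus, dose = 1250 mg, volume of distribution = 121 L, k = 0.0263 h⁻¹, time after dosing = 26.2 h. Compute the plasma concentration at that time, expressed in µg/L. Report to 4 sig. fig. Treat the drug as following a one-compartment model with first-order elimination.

C₀ = Dose / Vd = 1250 / 121 = 10.33 mg/L
C = C₀ · e^(−k·t) = 10.33 × e^(−0.02630 × 26.2)
  = 10.33 × 0.5020 = 5.186 mg/L
Convert: 5.186 mg/L × 1000 = 5186 µg/L

5186 µg/L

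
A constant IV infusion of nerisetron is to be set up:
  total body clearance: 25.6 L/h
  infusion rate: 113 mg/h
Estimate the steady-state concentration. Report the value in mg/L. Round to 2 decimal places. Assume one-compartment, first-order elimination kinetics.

4.41 mg/L

At steady state Css = R₀ / CL = 113 / 25.60 = 4.414 mg/L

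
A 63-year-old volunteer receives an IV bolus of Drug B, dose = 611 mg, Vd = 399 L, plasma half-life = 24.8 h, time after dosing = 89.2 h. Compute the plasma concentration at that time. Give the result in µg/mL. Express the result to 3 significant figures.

C₀ = Dose / Vd = 611.0 / 399 = 1.531 mg/L
k = ln2 / t½ = 0.693147 / 24.8 = 0.02795 h⁻¹
C = C₀ · e^(−k·t) = 1.531 × e^(−0.02795 × 89.2)
  = 1.531 × 0.08265 = 0.1265 mg/L
(0.1265 mg/L = 0.1265 µg/mL)

0.127 µg/mL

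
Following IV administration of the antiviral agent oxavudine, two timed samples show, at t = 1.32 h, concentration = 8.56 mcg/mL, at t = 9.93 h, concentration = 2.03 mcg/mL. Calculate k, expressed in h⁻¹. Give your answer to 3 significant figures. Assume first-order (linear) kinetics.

k = ln(C₁/C₂) / (t₂ − t₁) = ln(8.56/2.03) / (9.93 − 1.32)
  = 1.439 / 8.610 = 0.1671 h⁻¹

0.167 h⁻¹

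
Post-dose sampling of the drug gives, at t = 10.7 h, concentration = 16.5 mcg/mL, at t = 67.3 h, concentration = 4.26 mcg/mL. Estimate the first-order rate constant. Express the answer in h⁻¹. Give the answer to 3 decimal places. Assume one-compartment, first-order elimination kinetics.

k = ln(C₁/C₂) / (t₂ − t₁) = ln(16.5/4.26) / (67.3 − 10.7)
  = 1.354 / 56.60 = 0.02392 h⁻¹

0.024 h⁻¹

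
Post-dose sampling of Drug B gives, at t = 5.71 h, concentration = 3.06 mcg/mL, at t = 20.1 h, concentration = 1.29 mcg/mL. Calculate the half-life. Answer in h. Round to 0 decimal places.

k = ln(C₁/C₂) / (t₂ − t₁) = ln(3.06/1.29) / (20.1 − 5.71)
  = 0.8638 / 14.39 = 0.06003 h⁻¹
t½ = ln2 / k = 0.693147 / 0.06003 = 11.55 h

12 h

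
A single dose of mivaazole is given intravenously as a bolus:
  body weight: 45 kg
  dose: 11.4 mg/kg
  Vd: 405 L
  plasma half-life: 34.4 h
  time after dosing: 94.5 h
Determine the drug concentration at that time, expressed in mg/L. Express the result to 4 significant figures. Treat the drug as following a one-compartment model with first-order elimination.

0.1887 mg/L

Total dose = 11.4 × 45 = 513.0 mg
C₀ = Dose / Vd = 513.0 / 405 = 1.267 mg/L
k = ln2 / t½ = 0.693147 / 34.4 = 0.02015 h⁻¹
C = C₀ · e^(−k·t) = 1.267 × e^(−0.02015 × 94.5)
  = 1.267 × 0.1489 = 0.1887 mg/L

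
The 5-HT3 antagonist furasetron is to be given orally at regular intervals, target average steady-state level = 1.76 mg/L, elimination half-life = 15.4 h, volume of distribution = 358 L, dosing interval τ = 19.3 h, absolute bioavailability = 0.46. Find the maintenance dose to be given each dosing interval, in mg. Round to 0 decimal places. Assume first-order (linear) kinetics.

1190 mg

k = ln2 / t½ = 0.693147 / 15.4 = 0.04501 h⁻¹
CL = k × Vd = 0.04501 × 358 = 16.11 L/h
At steady state, F × (Dose/τ) = Css × CL.
Dose = Css × CL × τ / F = 1.76 × 16.11 × 19.3 / 0.46 = 1190 mg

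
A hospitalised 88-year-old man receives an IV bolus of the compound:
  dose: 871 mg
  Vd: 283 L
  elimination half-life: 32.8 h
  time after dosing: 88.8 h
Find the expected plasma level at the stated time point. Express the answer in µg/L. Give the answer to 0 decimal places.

C₀ = Dose / Vd = 871.0 / 283 = 3.078 mg/L
k = ln2 / t½ = 0.693147 / 32.8 = 0.02113 h⁻¹
C = C₀ · e^(−k·t) = 3.078 × e^(−0.02113 × 88.8)
  = 3.078 × 0.1531 = 0.4712 mg/L
Convert: 0.4712 mg/L × 1000 = 471.2 µg/L

471 µg/L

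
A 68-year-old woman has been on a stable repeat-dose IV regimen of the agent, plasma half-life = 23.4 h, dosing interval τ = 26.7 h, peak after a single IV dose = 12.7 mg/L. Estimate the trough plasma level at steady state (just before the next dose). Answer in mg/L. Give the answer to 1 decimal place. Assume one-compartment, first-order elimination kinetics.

k = ln2 / t½ = 0.693147 / 23.4 = 0.02962 h⁻¹
e^(−kτ) = e^(−0.02962 × 26.7) = 0.4535
Accumulation ratio R = 1 / (1 − e^(−kτ)) = 1 / (1 − 0.4535) = 1.830
Steady-state trough = C₀ × R × e^(−kτ) = 12.7 × 1.830 × 0.4535 = 10.54 mg/L

10.5 mg/L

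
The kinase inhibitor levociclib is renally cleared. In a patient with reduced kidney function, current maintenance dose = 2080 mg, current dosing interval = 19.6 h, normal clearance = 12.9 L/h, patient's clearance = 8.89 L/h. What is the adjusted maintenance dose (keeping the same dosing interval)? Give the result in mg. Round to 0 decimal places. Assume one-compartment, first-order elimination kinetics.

1433 mg

To keep the same average steady-state level, dosing rate must scale with clearance.
CL ratio = 8.89 / 12.9 = 0.6891
New dose (same interval) = 2080 × 0.6891 = 1433 mg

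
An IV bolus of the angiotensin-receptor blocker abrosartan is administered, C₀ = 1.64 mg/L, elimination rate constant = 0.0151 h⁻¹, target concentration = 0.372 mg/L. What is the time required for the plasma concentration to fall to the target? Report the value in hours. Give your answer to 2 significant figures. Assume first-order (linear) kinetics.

t = ln(C₀ / C) / k = ln(1.640 / 0.372) / 0.01510
  = ln(4.409) / 0.01510 = 1.484 / 0.01510 = 98.28 h

98 h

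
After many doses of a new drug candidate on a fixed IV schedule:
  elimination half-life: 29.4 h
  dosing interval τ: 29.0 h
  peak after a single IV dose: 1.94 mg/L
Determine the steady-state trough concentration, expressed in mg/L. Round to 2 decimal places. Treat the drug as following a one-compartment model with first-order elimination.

1.98 mg/L

k = ln2 / t½ = 0.693147 / 29.4 = 0.02358 h⁻¹
e^(−kτ) = e^(−0.02358 × 29.0) = 0.5047
Accumulation ratio R = 1 / (1 − e^(−kτ)) = 1 / (1 − 0.5047) = 2.019
Steady-state trough = C₀ × R × e^(−kτ) = 1.94 × 2.019 × 0.5047 = 1.977 mg/L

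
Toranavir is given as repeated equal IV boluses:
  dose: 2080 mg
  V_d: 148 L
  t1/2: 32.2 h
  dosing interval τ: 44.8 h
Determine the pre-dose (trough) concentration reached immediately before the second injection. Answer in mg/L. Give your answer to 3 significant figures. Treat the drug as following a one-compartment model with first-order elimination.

C₀ per dose = Dose / Vd = 2080 / 148 = 14.05 mg/L
k = ln2 / t½ = 0.693147 / 32.2 = 0.02153 h⁻¹
Fraction remaining after one interval: r = e^(−kτ) = e^(−0.02153 × 44.8) = 0.3812
Before dose 2, 1 dose has been given (aged 1τ).
C_trough = C₀ × r = 14.05 × 0.3812 = 5.356 mg/L

5.36 mg/L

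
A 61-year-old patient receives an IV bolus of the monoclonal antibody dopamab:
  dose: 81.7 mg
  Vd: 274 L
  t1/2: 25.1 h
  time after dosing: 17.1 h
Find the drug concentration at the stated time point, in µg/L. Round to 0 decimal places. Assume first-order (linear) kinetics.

C₀ = Dose / Vd = 81.70 / 274 = 0.2982 mg/L
k = ln2 / t½ = 0.693147 / 25.1 = 0.02762 h⁻¹
C = C₀ · e^(−k·t) = 0.2982 × e^(−0.02762 × 17.1)
  = 0.2982 × 0.6236 = 0.1860 mg/L
Convert: 0.1860 mg/L × 1000 = 186.0 µg/L

186 µg/L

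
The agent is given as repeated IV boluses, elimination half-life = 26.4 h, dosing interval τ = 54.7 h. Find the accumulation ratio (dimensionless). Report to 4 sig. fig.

k = ln2 / t½ = 0.693147 / 26.4 = 0.02626 h⁻¹
e^(−kτ) = e^(−0.02626 × 54.7) = 0.2378
Accumulation ratio R = 1 / (1 − e^(−kτ)) = 1 / (1 − 0.2378) = 1.312

1.312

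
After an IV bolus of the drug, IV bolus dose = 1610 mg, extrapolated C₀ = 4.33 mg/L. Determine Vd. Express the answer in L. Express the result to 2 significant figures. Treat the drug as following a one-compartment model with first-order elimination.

Vd = Dose / C₀ = 1610 / 4.33 = 371.8 L

370 L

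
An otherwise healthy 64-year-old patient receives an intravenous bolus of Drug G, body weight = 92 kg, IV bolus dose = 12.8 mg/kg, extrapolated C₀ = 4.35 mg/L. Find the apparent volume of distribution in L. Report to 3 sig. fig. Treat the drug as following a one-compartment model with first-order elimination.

271 L

Dose = 12.8 × 92 = 1178 mg
Vd = Dose / C₀ = 1178 / 4.35 = 270.8 L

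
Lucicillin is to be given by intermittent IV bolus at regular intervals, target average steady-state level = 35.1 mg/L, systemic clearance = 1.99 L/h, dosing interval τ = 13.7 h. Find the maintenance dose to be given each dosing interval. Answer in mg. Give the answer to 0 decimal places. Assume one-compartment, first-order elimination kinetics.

957 mg

At steady state, Dose/τ = Css × CL.
Dose = Css × CL × τ = 35.1 × 1.990 × 13.7 = 956.9 mg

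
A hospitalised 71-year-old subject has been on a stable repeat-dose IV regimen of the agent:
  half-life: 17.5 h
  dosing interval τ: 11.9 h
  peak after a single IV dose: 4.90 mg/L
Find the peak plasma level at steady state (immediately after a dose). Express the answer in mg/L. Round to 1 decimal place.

13.0 mg/L

k = ln2 / t½ = 0.693147 / 17.5 = 0.03961 h⁻¹
e^(−kτ) = e^(−0.03961 × 11.9) = 0.6242
Accumulation ratio R = 1 / (1 − e^(−kτ)) = 1 / (1 − 0.6242) = 2.661
Steady-state peak = C₀ × R = 4.90 × 2.661 = 13.04 mg/L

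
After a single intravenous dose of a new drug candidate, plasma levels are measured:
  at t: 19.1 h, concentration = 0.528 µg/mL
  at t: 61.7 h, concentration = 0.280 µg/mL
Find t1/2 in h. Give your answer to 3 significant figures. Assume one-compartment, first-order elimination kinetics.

k = ln(C₁/C₂) / (t₂ − t₁) = ln(0.528/0.280) / (61.7 − 19.1)
  = 0.6343 / 42.60 = 0.01489 h⁻¹
t½ = ln2 / k = 0.693147 / 0.01489 = 46.55 h

46.6 h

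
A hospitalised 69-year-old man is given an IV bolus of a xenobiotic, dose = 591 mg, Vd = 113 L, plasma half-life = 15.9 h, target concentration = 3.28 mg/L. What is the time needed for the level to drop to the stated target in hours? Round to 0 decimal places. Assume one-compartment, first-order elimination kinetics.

11 h

C₀ = Dose / Vd = 591.0 / 113 = 5.230 mg/L
k = ln2 / t½ = 0.693147 / 15.9 = 0.04359 h⁻¹
t = ln(C₀ / C) / k = ln(5.230 / 3.28) / 0.04359
  = ln(1.595) / 0.04359 = 0.4669 / 0.04359 = 10.71 h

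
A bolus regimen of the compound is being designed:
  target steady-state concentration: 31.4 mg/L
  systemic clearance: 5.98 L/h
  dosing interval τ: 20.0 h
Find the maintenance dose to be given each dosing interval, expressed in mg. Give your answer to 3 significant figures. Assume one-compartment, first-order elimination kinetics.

3760 mg

At steady state, Dose/τ = Css × CL.
Dose = Css × CL × τ = 31.4 × 5.980 × 20.0 = 3755 mg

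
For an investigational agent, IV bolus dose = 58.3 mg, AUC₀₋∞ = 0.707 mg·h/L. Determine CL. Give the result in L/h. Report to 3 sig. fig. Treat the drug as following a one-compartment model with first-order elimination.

CL = Dose / AUC = 58.3 / 0.707 = 82.46 L/h

82.5 L/h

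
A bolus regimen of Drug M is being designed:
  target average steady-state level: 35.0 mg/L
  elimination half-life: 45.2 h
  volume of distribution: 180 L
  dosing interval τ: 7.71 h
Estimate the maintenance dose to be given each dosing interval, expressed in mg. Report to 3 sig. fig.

745 mg

k = ln2 / t½ = 0.693147 / 45.2 = 0.01534 h⁻¹
CL = k × Vd = 0.01534 × 180 = 2.761 L/h
At steady state, Dose/τ = Css × CL.
Dose = Css × CL × τ = 35.0 × 2.761 × 7.71 = 745.1 mg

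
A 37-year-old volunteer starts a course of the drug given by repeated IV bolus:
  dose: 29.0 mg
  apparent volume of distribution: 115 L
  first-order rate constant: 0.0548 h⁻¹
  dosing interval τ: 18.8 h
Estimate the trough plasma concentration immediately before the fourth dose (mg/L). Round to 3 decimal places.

0.134 mg/L

C₀ per dose = Dose / Vd = 29.0 / 115 = 0.2522 mg/L
Fraction remaining after one interval: r = e^(−kτ) = e^(−0.05480 × 18.8) = 0.3569
Before dose 4, 3 doses have been given (aged 1τ, 2τ, 3τ).
C_trough = C₀ × (r + r² + … + r^3) = C₀ × r(1−r^3)/(1−r)
        = 0.2522 × 0.3569 × (1 − 0.04546) / (1 − 0.3569) = 0.1336 mg/L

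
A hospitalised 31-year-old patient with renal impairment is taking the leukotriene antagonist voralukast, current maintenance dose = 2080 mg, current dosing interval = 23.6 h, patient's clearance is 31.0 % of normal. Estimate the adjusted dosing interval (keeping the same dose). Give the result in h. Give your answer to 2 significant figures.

To keep the same average steady-state level, dosing rate must scale with clearance.
CL ratio = 31.0 / 100 = 0.3100
New interval (same dose) = 23.6 / 0.3100 = 76.13 h

76 h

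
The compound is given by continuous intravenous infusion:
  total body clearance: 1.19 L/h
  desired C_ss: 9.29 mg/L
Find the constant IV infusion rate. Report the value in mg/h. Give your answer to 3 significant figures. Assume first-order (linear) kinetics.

At steady state, infusion rate R₀ = Css × CL = 9.29 × 1.190 = 11.06 mg/h

11.1 mg/h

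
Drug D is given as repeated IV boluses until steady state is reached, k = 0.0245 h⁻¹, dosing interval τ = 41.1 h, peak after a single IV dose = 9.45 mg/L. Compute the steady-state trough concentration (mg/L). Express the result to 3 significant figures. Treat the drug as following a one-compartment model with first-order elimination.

5.44 mg/L

e^(−kτ) = e^(−0.02450 × 41.1) = 0.3653
Accumulation ratio R = 1 / (1 − e^(−kτ)) = 1 / (1 − 0.3653) = 1.576
Steady-state trough = C₀ × R × e^(−kτ) = 9.45 × 1.576 × 0.3653 = 5.440 mg/L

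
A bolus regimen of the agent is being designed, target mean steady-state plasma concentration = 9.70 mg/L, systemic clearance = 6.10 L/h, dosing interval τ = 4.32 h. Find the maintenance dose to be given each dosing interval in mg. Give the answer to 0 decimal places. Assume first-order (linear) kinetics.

At steady state, Dose/τ = Css × CL.
Dose = Css × CL × τ = 9.70 × 6.100 × 4.32 = 255.6 mg

256 mg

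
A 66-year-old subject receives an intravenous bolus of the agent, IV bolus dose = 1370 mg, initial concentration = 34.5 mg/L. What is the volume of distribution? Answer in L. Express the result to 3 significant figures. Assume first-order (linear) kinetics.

Vd = Dose / C₀ = 1370 / 34.5 = 39.71 L

39.7 L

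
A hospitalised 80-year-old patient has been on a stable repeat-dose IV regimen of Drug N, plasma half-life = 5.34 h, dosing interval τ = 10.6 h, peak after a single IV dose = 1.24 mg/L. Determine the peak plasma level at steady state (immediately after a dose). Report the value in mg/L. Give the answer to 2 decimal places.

1.66 mg/L

k = ln2 / t½ = 0.693147 / 5.34 = 0.1298 h⁻¹
e^(−kτ) = e^(−0.1298 × 10.6) = 0.2526
Accumulation ratio R = 1 / (1 − e^(−kτ)) = 1 / (1 − 0.2526) = 1.338
Steady-state peak = C₀ × R = 1.24 × 1.338 = 1.659 mg/L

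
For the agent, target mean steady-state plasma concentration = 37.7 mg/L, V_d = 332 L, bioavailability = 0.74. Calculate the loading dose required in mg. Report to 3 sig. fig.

LD = Css × Vd / F = 37.7 × 332 / 0.74 = 16910 mg

16900 mg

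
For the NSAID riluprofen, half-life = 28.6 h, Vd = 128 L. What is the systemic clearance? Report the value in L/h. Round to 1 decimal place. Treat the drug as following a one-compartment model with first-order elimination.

3.1 L/h

k = ln2 / t½ = 0.693147 / 28.6 = 0.02424 h⁻¹
CL = k × Vd = 0.02424 × 128 = 3.103 L/h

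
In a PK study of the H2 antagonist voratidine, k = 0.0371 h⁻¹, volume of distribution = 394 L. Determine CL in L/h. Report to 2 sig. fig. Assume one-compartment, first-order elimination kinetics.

CL = k × Vd = 0.0371 × 394 = 14.62 L/h

15 L/h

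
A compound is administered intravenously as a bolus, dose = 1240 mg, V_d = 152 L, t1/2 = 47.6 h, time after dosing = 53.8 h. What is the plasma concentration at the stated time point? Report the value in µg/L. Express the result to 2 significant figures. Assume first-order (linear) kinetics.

3700 µg/L

C₀ = Dose / Vd = 1240 / 152 = 8.158 mg/L
k = ln2 / t½ = 0.693147 / 47.6 = 0.01456 h⁻¹
C = C₀ · e^(−k·t) = 8.158 × e^(−0.01456 × 53.8)
  = 8.158 × 0.4569 = 3.727 mg/L
Convert: 3.727 mg/L × 1000 = 3727 µg/L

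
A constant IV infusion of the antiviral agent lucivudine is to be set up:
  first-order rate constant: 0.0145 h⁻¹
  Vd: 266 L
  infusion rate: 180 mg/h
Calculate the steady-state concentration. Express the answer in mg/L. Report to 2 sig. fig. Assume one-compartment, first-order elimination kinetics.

47 mg/L

CL = k × Vd = 0.01450 × 266 = 3.857 L/h
At steady state Css = R₀ / CL = 180 / 3.857 = 46.67 mg/L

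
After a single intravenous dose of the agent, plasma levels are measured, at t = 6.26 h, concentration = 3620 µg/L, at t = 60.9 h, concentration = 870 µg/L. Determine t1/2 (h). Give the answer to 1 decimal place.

26.6 h

k = ln(C₁/C₂) / (t₂ − t₁) = ln(3620/870) / (60.9 − 6.26)
  = 1.426 / 54.64 = 0.02610 h⁻¹
t½ = ln2 / k = 0.693147 / 0.02610 = 26.56 h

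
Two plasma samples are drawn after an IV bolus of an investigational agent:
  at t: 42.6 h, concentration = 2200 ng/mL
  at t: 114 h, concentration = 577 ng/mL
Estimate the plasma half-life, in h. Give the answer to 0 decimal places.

37 h

k = ln(C₁/C₂) / (t₂ − t₁) = ln(2200/577) / (114 − 42.6)
  = 1.338 / 71.40 = 0.01874 h⁻¹
t½ = ln2 / k = 0.693147 / 0.01874 = 36.99 h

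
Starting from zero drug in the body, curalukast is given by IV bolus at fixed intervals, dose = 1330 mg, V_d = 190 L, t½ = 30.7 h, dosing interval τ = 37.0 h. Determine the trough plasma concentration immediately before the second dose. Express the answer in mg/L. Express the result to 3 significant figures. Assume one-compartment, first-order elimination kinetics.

C₀ per dose = Dose / Vd = 1330 / 190 = 7.000 mg/L
k = ln2 / t½ = 0.693147 / 30.7 = 0.02258 h⁻¹
Fraction remaining after one interval: r = e^(−kτ) = e^(−0.02258 × 37.0) = 0.4337
Before dose 2, 1 dose has been given (aged 1τ).
C_trough = C₀ × r = 7.000 × 0.4337 = 3.036 mg/L

3.04 mg/L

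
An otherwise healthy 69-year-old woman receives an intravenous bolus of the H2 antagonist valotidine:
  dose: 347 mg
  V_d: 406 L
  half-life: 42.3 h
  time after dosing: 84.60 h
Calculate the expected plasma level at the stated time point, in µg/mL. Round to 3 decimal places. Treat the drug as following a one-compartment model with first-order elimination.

0.214 µg/mL

C₀ = Dose / Vd = 347.0 / 406 = 0.8547 mg/L
k = ln2 / t½ = 0.693147 / 42.3 = 0.01639 h⁻¹
t / t½ = 84.60 / 42.3 = 2 half-lives
C = C₀ × (1/2)^2 = 0.8547 × 0.2500 = 0.2137 mg/L
(0.2137 mg/L = 0.2137 µg/mL)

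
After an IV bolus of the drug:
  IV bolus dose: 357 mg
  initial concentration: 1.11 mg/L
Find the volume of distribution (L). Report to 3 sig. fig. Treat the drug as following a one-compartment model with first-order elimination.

Vd = Dose / C₀ = 357.0 / 1.11 = 321.6 L

322 L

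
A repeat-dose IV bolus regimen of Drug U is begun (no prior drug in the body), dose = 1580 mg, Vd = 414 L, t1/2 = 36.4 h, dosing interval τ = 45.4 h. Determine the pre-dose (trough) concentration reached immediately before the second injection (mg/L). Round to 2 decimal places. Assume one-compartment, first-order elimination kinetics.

C₀ per dose = Dose / Vd = 1580 / 414 = 3.816 mg/L
k = ln2 / t½ = 0.693147 / 36.4 = 0.01904 h⁻¹
Fraction remaining after one interval: r = e^(−kτ) = e^(−0.01904 × 45.4) = 0.4213
Before dose 2, 1 dose has been given (aged 1τ).
C_trough = C₀ × r = 3.816 × 0.4213 = 1.608 mg/L

1.61 mg/L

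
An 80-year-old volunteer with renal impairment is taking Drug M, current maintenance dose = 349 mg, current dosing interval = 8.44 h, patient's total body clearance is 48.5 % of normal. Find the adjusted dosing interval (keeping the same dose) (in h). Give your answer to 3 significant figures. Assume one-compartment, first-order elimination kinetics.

To keep the same average steady-state level, dosing rate must scale with clearance.
CL ratio = 48.5 / 100 = 0.4850
New interval (same dose) = 8.44 / 0.4850 = 17.40 h

17.4 h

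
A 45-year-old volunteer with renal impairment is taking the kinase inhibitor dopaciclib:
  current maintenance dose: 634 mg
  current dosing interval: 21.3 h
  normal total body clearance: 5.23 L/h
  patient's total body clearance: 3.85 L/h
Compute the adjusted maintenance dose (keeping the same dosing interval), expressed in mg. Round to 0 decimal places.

To keep the same average steady-state level, dosing rate must scale with clearance.
CL ratio = 3.85 / 5.23 = 0.7361
New dose (same interval) = 634 × 0.7361 = 466.7 mg

467 mg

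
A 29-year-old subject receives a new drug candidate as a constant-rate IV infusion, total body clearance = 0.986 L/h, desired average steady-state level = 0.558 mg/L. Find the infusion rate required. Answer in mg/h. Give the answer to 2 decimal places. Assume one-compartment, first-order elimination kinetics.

At steady state, infusion rate R₀ = Css × CL = 0.558 × 0.9860 = 0.5502 mg/h

0.55 mg/h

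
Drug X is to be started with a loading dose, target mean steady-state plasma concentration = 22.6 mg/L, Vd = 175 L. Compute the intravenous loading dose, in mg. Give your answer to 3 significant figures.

3960 mg

LD = Css × Vd = 22.6 × 175 = 3955 mg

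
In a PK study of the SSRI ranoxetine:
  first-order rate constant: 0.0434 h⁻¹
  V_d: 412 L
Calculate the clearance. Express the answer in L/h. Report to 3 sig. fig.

CL = k × Vd = 0.0434 × 412 = 17.88 L/h

17.9 L/h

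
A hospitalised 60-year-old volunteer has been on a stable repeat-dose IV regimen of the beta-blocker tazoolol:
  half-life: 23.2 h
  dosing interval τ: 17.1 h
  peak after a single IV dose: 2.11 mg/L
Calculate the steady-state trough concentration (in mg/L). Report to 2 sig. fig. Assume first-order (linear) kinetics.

k = ln2 / t½ = 0.693147 / 23.2 = 0.02988 h⁻¹
e^(−kτ) = e^(−0.02988 × 17.1) = 0.5999
Accumulation ratio R = 1 / (1 − e^(−kτ)) = 1 / (1 − 0.5999) = 2.499
Steady-state trough = C₀ × R × e^(−kτ) = 2.11 × 2.499 × 0.5999 = 3.163 mg/L

3.2 mg/L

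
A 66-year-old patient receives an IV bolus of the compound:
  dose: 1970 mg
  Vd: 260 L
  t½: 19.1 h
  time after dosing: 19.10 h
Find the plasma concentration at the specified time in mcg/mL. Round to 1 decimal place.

C₀ = Dose / Vd = 1970 / 260 = 7.577 mg/L
k = ln2 / t½ = 0.693147 / 19.1 = 0.03629 h⁻¹
t / t½ = 19.10 / 19.1 = 1 half-lives
C = C₀ × (1/2)^1 = 7.577 × 0.5000 = 3.789 mg/L
(3.789 mg/L = 3.789 mcg/mL)

3.8 mcg/mL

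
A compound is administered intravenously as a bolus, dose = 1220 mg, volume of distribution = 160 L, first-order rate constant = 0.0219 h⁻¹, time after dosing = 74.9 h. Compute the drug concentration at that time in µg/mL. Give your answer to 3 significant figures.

C₀ = Dose / Vd = 1220 / 160 = 7.625 mg/L
C = C₀ · e^(−k·t) = 7.625 × e^(−0.02190 × 74.9)
  = 7.625 × 0.1939 = 1.478 mg/L
(1.478 mg/L = 1.478 µg/mL)

1.48 µg/mL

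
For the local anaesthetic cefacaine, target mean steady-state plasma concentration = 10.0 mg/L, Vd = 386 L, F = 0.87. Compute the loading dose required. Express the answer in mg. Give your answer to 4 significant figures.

4437 mg

LD = Css × Vd / F = 10.0 × 386 / 0.87 = 4437 mg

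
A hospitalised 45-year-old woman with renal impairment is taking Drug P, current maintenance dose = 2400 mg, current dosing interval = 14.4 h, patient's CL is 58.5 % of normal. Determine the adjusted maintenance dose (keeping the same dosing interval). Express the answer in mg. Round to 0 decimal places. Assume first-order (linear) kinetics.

1404 mg

To keep the same average steady-state level, dosing rate must scale with clearance.
CL ratio = 58.5 / 100 = 0.5850
New dose (same interval) = 2400 × 0.5850 = 1404 mg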